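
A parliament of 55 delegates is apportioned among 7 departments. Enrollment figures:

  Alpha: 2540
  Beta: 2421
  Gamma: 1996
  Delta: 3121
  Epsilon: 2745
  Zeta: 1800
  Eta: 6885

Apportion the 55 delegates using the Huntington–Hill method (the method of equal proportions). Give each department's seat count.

Alpha=6, Beta=6, Gamma=5, Delta=8, Epsilon=7, Zeta=5, Eta=18

With divisor 393: modified quotas Alpha 6.463, Beta 6.160, Gamma 5.079, Delta 7.941, Epsilon 6.985, Zeta 4.580, Eta 17.519.
Geometric-mean thresholds: Alpha √(6·7)=6.481, Beta √(6·7)=6.481, Gamma √(5·6)=5.477, Delta √(7·8)=7.483, Epsilon √(6·7)=6.481, Zeta √(4·5)=4.472, Eta √(17·18)=17.493.
Each quota rounded against its threshold gives Alpha 6, Beta 6, Gamma 5, Delta 8, Epsilon 7, Zeta 5, Eta 18 (total 55).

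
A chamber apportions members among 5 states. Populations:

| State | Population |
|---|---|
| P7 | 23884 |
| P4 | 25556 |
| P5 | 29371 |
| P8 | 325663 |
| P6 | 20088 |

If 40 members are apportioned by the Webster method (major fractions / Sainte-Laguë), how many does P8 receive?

Standard divisor 424562/40 ≈ 10614.05; standard quotas: P7 2.250, P4 2.408, P5 2.767, P8 30.682, P6 1.893.
Rounding to the nearest integer gives P7 2, P4 2, P5 3, P8 31, P6 2 — total 40, matching the house size, so no adjustment is needed.
P8 receives 31.

31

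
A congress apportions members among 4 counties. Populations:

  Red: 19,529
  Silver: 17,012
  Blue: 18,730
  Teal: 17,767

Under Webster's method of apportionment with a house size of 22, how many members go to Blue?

Standard divisor 73038/22 ≈ 3319.909; standard quotas: Red 5.882, Silver 5.124, Blue 5.642, Teal 5.352.
Rounding to the nearest integer gives Red 6, Silver 5, Blue 6, Teal 5 — total 22, matching the house size, so no adjustment is needed.
Blue receives 6.

6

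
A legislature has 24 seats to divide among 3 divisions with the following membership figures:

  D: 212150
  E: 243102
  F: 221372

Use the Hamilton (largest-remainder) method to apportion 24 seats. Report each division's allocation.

D 7; E 9; F 8

Standard divisor: 676624 ÷ 24 ≈ 28192.667.
Standard quotas: D 7.5250, E 8.6229, F 7.8521.
Lower quotas: D 7, E 8, F 7 (sum 22, leaving 2 seats).
Remainders in descending order: F 0.8521, E 0.6229, D 0.5250.
The surplus seats go to F, E.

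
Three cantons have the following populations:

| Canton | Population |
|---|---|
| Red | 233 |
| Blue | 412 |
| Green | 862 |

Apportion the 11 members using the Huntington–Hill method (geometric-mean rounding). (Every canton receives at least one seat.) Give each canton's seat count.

Red 2, Blue 3, Green 6

With divisor 145: modified quotas Red 1.607, Blue 2.841, Green 5.945.
Geometric-mean thresholds: Red √(1·2)=1.414, Blue √(2·3)=2.449, Green √(5·6)=5.477.
Each quota rounded against its threshold gives Red 2, Blue 3, Green 6 (total 11).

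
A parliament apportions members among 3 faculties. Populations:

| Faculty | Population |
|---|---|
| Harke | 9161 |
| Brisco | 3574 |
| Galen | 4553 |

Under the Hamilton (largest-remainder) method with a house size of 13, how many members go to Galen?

Standard divisor: 17288 ÷ 13 ≈ 1329.846.
Standard quotas: Harke 6.8888, Brisco 2.6875, Galen 3.4237.
Lower quotas: Harke 6, Brisco 2, Galen 3 (sum 11, leaving 2 seats).
Remainders in descending order: Harke 0.8888, Brisco 0.6875, Galen 0.4237.
Largest remainders: Harke, Brisco receive the extra seats.
Galen receives 3.

3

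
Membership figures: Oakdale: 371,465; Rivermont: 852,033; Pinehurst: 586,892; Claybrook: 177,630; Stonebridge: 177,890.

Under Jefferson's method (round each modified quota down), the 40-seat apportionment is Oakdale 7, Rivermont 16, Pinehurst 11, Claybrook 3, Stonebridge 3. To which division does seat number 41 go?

Rivermont

Priority for the next seat is population ÷ (current seats + 1).
Priorities: Oakdale 46433.125, Rivermont 50119.588, Pinehurst 48907.667, Claybrook 44407.500, Stonebridge 44472.500.
Highest priority: Rivermont.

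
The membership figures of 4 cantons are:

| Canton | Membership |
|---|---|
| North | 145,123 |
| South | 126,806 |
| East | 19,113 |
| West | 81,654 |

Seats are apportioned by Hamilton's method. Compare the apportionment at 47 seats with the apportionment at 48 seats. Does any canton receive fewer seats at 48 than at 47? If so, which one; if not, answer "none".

At 47 seats: North 18, South 16, East 3, West 10.
At 48 seats: North 19, South 16, East 2, West 11.
East drops from 3 to 2.

East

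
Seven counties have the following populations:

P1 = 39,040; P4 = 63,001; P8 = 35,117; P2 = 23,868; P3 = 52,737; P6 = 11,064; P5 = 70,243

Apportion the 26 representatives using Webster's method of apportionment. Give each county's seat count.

Standard divisor 295070/26 ≈ 11348.846; standard quotas: P1 3.440, P4 5.551, P8 3.094, P2 2.103, P3 4.647, P6 0.975, P5 6.189.
Rounding to the nearest integer gives P1 3, P4 6, P8 3, P2 2, P3 5, P6 1, P5 6 — total 26, matching the house size, so no adjustment is needed.

P1=3, P4=6, P8=3, P2=2, P3=5, P6=1, P5=6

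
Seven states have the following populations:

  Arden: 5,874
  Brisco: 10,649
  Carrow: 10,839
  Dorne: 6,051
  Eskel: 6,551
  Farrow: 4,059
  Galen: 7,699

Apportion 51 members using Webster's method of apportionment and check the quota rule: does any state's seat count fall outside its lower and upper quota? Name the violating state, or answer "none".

Standard quotas: Arden 5.792, Brisco 10.500, Carrow 10.688, Dorne 5.967, Eskel 6.460, Farrow 4.002, Galen 7.592.
Webster allocation: Arden 6, Brisco 10, Carrow 11, Dorne 6, Eskel 6, Farrow 4, Galen 8.
Every allocation lies between the lower and upper quota.

none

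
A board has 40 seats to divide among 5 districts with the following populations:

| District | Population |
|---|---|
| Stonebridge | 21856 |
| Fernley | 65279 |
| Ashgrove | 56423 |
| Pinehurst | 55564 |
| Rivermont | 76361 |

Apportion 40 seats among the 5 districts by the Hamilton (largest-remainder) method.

Total 275483; standard divisor 275483/40 ≈ 6887.075.
Standard quotas: Stonebridge 3.1735, Fernley 9.4785, Ashgrove 8.1926, Pinehurst 8.0679, Rivermont 11.0876.
Lower quotas: Stonebridge 3, Fernley 9, Ashgrove 8, Pinehurst 8, Rivermont 11 (sum 39, leaving 1 seat).
Remainders in descending order: Fernley 0.4785, Ashgrove 0.1926, Stonebridge 0.1735, Rivermont 0.0876, Pinehurst 0.0679.
Largest remainder: Fernley receives the extra seat.

Stonebridge 3; Fernley 10; Ashgrove 8; Pinehurst 8; Rivermont 11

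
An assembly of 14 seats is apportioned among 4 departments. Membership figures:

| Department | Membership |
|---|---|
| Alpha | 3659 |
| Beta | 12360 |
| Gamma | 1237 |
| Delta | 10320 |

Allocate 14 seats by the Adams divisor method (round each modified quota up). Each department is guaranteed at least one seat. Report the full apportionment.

Alpha: 2; Beta: 6; Gamma: 1; Delta: 5

Standard divisor 27576/14 ≈ 1969.714; standard quotas: Alpha 1.858, Beta 6.275, Gamma 0.628, Delta 5.239.
Rounding up gives 2, 7, 1, 6 = 16 seats, so the divisor must be adjusted.
With modified divisor 2300: modified quotas Alpha 1.591, Beta 5.374, Gamma 0.538, Delta 4.487.
Rounding up: Alpha 2, Beta 6, Gamma 1, Delta 5 (total 14).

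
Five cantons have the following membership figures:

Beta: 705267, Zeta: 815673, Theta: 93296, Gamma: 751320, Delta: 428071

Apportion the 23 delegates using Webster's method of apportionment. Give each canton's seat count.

Standard divisor 2793627/23 ≈ 121462.043; standard quotas: Beta 5.806, Zeta 6.715, Theta 0.768, Gamma 6.186, Delta 3.524.
Rounding to the nearest integer gives 6, 7, 1, 6, 4 = 24 seats, so the divisor must be adjusted.
With modified divisor 123900: modified quotas Beta 5.692, Zeta 6.583, Theta 0.753, Gamma 6.064, Delta 3.455.
Rounding to the nearest integer: Beta 6, Zeta 7, Theta 1, Gamma 6, Delta 3 (total 23).

Beta 6; Zeta 7; Theta 1; Gamma 6; Delta 3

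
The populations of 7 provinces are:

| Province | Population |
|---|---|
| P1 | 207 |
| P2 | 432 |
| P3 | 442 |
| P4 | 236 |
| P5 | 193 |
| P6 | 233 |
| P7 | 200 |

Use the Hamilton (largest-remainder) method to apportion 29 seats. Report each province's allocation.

The standard divisor is 1943/29 = 67.
Standard quotas: P1 3.090, P2 6.448, P3 6.597, P4 3.522, P5 2.881, P6 3.478, P7 2.985.
Lower quotas: P1 3, P2 6, P3 6, P4 3, P5 2, P6 3, P7 2 (sum 25, leaving 4 seats).
Remainders in descending order: P7 0.985, P5 0.881, P3 0.597, P4 0.522, P6 0.478, P2 0.448, P1 0.090.
The surplus seats go to P7, P5, P3, P4.

P1: 3; P2: 6; P3: 7; P4: 4; P5: 3; P6: 3; P7: 3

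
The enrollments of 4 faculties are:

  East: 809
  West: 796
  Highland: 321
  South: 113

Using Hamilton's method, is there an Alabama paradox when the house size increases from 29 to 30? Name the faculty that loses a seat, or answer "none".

South

At 29 seats: East 11, West 11, Highland 5, South 2.
At 30 seats: East 12, West 12, Highland 5, South 1.
South drops from 2 to 1.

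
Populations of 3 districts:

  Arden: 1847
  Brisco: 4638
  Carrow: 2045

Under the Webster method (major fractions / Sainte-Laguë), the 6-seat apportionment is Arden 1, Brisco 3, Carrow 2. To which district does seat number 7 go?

Brisco

Priority for the next seat is population ÷ (current seats + 0.5).
Priorities: Arden 1231.333, Brisco 1325.143, Carrow 818.000.
Highest priority: Brisco.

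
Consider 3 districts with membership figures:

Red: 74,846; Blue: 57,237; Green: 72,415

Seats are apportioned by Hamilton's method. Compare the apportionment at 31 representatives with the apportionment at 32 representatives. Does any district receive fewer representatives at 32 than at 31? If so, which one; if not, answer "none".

none

At 31 seats: Red 11, Blue 9, Green 11.
At 32 seats: Red 12, Blue 9, Green 11.
No district's allocation decreased.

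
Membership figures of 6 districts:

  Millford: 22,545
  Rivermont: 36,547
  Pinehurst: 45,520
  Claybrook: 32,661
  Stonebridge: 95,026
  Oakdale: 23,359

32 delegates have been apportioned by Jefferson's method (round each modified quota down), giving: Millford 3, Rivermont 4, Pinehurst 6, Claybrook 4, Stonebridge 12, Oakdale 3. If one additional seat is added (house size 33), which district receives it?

Priority for the next seat is population ÷ (current seats + 1).
Priorities: Millford 5636.250, Rivermont 7309.400, Pinehurst 6502.857, Claybrook 6532.200, Stonebridge 7309.692, Oakdale 5839.750.
Highest priority: Stonebridge.

Stonebridge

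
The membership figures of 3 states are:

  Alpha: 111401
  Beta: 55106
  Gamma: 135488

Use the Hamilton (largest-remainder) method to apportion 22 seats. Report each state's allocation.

Total 301995; standard divisor 301995/22 ≈ 13727.045.
Standard quotas: Alpha 8.1154, Beta 4.0144, Gamma 9.8702.
Lower quotas: Alpha 8, Beta 4, Gamma 9 (sum 21, leaving 1 seat).
Remainders in descending order: Gamma 0.8702, Alpha 0.1154, Beta 0.0144.
Largest remainder: Gamma receives the extra seat.

Alpha=8, Beta=4, Gamma=10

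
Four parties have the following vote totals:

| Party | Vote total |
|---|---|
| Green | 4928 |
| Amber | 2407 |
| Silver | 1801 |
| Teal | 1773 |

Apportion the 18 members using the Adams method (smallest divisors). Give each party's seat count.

Standard divisor 10909/18 ≈ 606.056; standard quotas: Green 8.131, Amber 3.972, Silver 2.972, Teal 2.925.
Rounding up gives 9, 4, 3, 3 = 19 seats, so the divisor must be adjusted.
With modified divisor 700: modified quotas Green 7.040, Amber 3.439, Silver 2.573, Teal 2.533.
Rounding up: Green 8, Amber 4, Silver 3, Teal 3 (total 18).

Green=8, Amber=4, Silver=3, Teal=3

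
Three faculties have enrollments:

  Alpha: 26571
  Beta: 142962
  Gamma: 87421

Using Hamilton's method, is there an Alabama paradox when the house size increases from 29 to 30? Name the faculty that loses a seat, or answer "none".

none

At 29 seats: Alpha 3, Beta 16, Gamma 10.
At 30 seats: Alpha 3, Beta 17, Gamma 10.
No faculty's allocation decreased.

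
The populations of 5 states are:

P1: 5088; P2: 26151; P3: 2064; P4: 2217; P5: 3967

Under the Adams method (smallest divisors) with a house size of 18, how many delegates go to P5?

Standard divisor 39487/18 ≈ 2193.722; standard quotas: P1 2.319, P2 11.921, P3 0.941, P4 1.011, P5 1.808.
Rounding up gives 3, 12, 1, 2, 2 = 20 seats, so the divisor must be adjusted.
With modified divisor 2500: modified quotas P1 2.035, P2 10.460, P3 0.826, P4 0.887, P5 1.587.
Rounding up: P1 3, P2 11, P3 1, P4 1, P5 2 (total 18).
P5 receives 2.

2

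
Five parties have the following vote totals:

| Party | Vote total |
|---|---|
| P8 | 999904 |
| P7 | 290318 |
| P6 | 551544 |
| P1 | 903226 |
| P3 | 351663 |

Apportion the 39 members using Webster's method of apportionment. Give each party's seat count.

Standard divisor 3096655/39 ≈ 79401.41; standard quotas: P8 12.593, P7 3.656, P6 6.946, P1 11.375, P3 4.429.
Rounding to the nearest integer gives P8 13, P7 4, P6 7, P1 11, P3 4 — total 39, matching the house size, so no adjustment is needed.

P8=13, P7=4, P6=7, P1=11, P3=4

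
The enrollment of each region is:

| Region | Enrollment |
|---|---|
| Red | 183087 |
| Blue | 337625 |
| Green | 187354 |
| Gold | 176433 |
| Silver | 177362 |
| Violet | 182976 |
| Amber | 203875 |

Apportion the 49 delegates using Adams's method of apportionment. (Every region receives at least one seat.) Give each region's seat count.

Red 6; Blue 11; Green 7; Gold 6; Silver 6; Violet 6; Amber 7

Standard divisor 1448712/49 ≈ 29565.551; standard quotas: Red 6.193, Blue 11.420, Green 6.337, Gold 5.968, Silver 5.999, Violet 6.189, Amber 6.896.
Rounding up gives 7, 12, 7, 6, 6, 7, 7 = 52 seats, so the divisor must be adjusted.
With modified divisor 31000: modified quotas Red 5.906, Blue 10.891, Green 6.044, Gold 5.691, Silver 5.721, Violet 5.902, Amber 6.577.
Rounding up: Red 6, Blue 11, Green 7, Gold 6, Silver 6, Violet 6, Amber 7 (total 49).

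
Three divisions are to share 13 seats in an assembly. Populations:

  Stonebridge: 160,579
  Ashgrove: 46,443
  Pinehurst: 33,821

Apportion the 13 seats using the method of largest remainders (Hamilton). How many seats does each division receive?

Stonebridge 9, Ashgrove 2, Pinehurst 2

Standard divisor: 240843 ÷ 13 ≈ 18526.385.
Standard quotas: Stonebridge 8.6676, Ashgrove 2.5069, Pinehurst 1.8256.
Lower quotas: Stonebridge 8, Ashgrove 2, Pinehurst 1 (sum 11, leaving 2 seats).
Remainders in descending order: Pinehurst 0.8256, Stonebridge 0.6676, Ashgrove 0.5069.
Largest remainders: Pinehurst, Stonebridge receive the extra seats.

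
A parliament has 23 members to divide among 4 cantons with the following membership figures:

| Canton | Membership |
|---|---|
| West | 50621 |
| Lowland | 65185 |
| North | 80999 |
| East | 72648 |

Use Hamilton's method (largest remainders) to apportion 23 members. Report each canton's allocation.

West 4, Lowland 6, North 7, East 6

The standard divisor is 269453/23 ≈ 11715.348.
Standard quotas: West 4.3209, Lowland 5.5641, North 6.9139, East 6.2011.
Lower quotas: West 4, Lowland 5, North 6, East 6 (sum 21, leaving 2 seats).
Remainders in descending order: North 0.9139, Lowland 0.5641, West 0.3209, East 0.2011.
The surplus seats go to North, Lowland.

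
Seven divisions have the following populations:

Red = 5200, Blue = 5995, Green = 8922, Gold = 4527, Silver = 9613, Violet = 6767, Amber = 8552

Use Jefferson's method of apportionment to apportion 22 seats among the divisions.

Red 2, Blue 3, Green 4, Gold 2, Silver 4, Violet 3, Amber 4

Standard divisor 49576/22 ≈ 2253.455; standard quotas: Red 2.308, Blue 2.660, Green 3.959, Gold 2.009, Silver 4.266, Violet 3.003, Amber 3.795.
Rounding down gives 2, 2, 3, 2, 4, 3, 3 = 19 seats, so the divisor must be adjusted.
With modified divisor 1960: modified quotas Red 2.653, Blue 3.059, Green 4.552, Gold 2.310, Silver 4.905, Violet 3.453, Amber 4.363.
Rounding down: Red 2, Blue 3, Green 4, Gold 2, Silver 4, Violet 3, Amber 4 (total 22).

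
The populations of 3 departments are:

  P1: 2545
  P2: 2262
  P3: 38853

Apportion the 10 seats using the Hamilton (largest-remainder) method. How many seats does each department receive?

P1=1, P2=0, P3=9

The standard divisor is 43660/10 = 4366.
Standard quotas: P1 0.5829, P2 0.5181, P3 8.8990.
Lower quotas: P1 0, P2 0, P3 8 (sum 8, leaving 2 seats).
Remainders in descending order: P3 0.8990, P1 0.5829, P2 0.5181.
The surplus seats go to P3, P1.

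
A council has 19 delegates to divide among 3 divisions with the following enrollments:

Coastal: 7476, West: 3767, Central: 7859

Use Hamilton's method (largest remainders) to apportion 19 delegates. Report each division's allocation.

Coastal 7, West 4, Central 8

Total 19102; standard divisor 19102/19 ≈ 1005.368.
Standard quotas: Coastal 7.4361, West 3.7469, Central 7.8170.
Lower quotas: Coastal 7, West 3, Central 7 (sum 17, leaving 2 seats).
Remainders in descending order: Central 0.8170, West 0.7469, Coastal 0.4361.
Largest remainders: Central, West receive the extra seats.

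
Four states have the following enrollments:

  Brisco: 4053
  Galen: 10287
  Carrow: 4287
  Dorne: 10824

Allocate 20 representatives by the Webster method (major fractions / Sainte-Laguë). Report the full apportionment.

Standard divisor 29451/20 ≈ 1472.55; standard quotas: Brisco 2.752, Galen 6.986, Carrow 2.911, Dorne 7.351.
Rounding to the nearest integer gives Brisco 3, Galen 7, Carrow 3, Dorne 7 — total 20, matching the house size, so no adjustment is needed.

Brisco: 3; Galen: 7; Carrow: 3; Dorne: 7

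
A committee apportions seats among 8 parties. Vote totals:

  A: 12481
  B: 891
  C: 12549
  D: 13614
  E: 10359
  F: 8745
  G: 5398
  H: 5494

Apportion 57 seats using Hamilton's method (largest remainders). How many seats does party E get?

9

Total 69531; standard divisor 69531/57 ≈ 1219.842.
Standard quotas: A 10.2317, B 0.7304, C 10.2874, D 11.1605, E 8.4921, F 7.1690, G 4.4252, H 4.5039.
Lower quotas: A 10, B 0, C 10, D 11, E 8, F 7, G 4, H 4 (sum 54, leaving 3 seats).
Remainders in descending order: B 0.7304, H 0.5039, E 0.4921, G 0.4252, C 0.2874, A 0.2317, F 0.1690, D 0.1605.
Largest remainders: B, H, E receive the extra seats.
E receives 9.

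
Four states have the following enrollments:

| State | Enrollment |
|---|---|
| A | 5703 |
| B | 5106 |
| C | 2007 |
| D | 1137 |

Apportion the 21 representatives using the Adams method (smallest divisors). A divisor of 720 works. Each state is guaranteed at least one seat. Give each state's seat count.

A 8, B 8, C 3, D 2

With modified divisor 720: modified quotas A 7.921, B 7.092, C 2.788, D 1.579.
Rounding up: A 8, B 8, C 3, D 2 (total 21).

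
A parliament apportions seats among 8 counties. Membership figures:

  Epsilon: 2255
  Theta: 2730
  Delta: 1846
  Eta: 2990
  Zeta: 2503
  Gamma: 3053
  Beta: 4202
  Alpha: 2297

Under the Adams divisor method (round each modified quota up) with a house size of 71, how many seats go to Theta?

Standard divisor 21876/71 ≈ 308.113; standard quotas: Epsilon 7.319, Theta 8.860, Delta 5.991, Eta 9.704, Zeta 8.124, Gamma 9.909, Beta 13.638, Alpha 7.455.
Rounding up gives 8, 9, 6, 10, 9, 10, 14, 8 = 74 seats, so the divisor must be adjusted.
With modified divisor 326: modified quotas Epsilon 6.917, Theta 8.374, Delta 5.663, Eta 9.172, Zeta 7.678, Gamma 9.365, Beta 12.890, Alpha 7.046.
Rounding up: Epsilon 7, Theta 9, Delta 6, Eta 10, Zeta 8, Gamma 10, Beta 13, Alpha 8 (total 71).
Theta receives 9.

9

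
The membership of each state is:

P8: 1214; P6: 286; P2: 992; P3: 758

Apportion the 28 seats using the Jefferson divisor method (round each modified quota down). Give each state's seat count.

P8: 11; P6: 2; P2: 9; P3: 6

Standard divisor 3250/28 ≈ 116.071; standard quotas: P8 10.459, P6 2.464, P2 8.546, P3 6.530.
Rounding down gives 10, 2, 8, 6 = 26 seats, so the divisor must be adjusted.
With modified divisor 109: modified quotas P8 11.138, P6 2.624, P2 9.101, P3 6.954.
Rounding down: P8 11, P6 2, P2 9, P3 6 (total 28).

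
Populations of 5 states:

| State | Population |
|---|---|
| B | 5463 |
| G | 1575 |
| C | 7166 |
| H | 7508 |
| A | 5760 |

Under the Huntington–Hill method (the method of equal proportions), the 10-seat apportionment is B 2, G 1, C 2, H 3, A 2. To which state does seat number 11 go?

Priority for the next seat is population ÷ (√(s·(s+1))).
Priorities: B 2230.260, G 1113.693, C 2925.507, H 2167.373, A 2351.510.
Highest priority: C.

C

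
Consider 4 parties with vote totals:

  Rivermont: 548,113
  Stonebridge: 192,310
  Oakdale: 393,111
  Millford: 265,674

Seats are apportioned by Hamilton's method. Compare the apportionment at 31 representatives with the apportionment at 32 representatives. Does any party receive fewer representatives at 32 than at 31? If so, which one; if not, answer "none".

At 31 seats: Rivermont 12, Stonebridge 4, Oakdale 9, Millford 6.
At 32 seats: Rivermont 13, Stonebridge 4, Oakdale 9, Millford 6.
No party's allocation decreased.

none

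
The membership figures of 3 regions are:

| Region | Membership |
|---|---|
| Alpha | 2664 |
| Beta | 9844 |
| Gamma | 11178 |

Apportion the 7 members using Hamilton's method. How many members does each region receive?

The standard divisor is 23686/7 ≈ 3383.714.
Standard quotas: Alpha 0.7873, Beta 2.9092, Gamma 3.3035.
Lower quotas: Alpha 0, Beta 2, Gamma 3 (sum 5, leaving 2 seats).
Remainders in descending order: Beta 0.9092, Alpha 0.7873, Gamma 0.3035.
Largest remainders: Beta, Alpha receive the extra seats.

Alpha 1, Beta 3, Gamma 3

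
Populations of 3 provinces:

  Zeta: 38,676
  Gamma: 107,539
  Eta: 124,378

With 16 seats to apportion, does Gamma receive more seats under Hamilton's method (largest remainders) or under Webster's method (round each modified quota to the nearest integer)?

Hamilton: Zeta 2, Gamma 7, Eta 7.
Webster: Zeta 2, Gamma 6, Eta 8.
Gamma gets 7 under Hamilton and 6 under Webster.

Hamilton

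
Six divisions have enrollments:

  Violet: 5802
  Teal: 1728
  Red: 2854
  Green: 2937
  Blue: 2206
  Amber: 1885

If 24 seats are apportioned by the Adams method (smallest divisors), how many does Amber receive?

Standard divisor 17412/24 ≈ 725.5; standard quotas: Violet 7.997, Teal 2.382, Red 3.934, Green 4.048, Blue 3.041, Amber 2.598.
Rounding up gives 8, 3, 4, 5, 4, 3 = 27 seats, so the divisor must be adjusted.
With modified divisor 850: modified quotas Violet 6.826, Teal 2.033, Red 3.358, Green 3.455, Blue 2.595, Amber 2.218.
Rounding up: Violet 7, Teal 3, Red 4, Green 4, Blue 3, Amber 3 (total 24).
Amber receives 3.

3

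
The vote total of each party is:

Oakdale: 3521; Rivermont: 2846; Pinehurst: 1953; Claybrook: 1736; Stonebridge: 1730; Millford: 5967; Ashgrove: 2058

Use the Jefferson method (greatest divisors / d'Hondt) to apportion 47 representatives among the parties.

Standard divisor 19811/47 ≈ 421.511; standard quotas: Oakdale 8.353, Rivermont 6.752, Pinehurst 4.633, Claybrook 4.119, Stonebridge 4.104, Millford 14.156, Ashgrove 4.882.
Rounding down gives 8, 6, 4, 4, 4, 14, 4 = 44 seats, so the divisor must be adjusted.
With modified divisor 395: modified quotas Oakdale 8.914, Rivermont 7.205, Pinehurst 4.944, Claybrook 4.395, Stonebridge 4.380, Millford 15.106, Ashgrove 5.210.
Rounding down: Oakdale 8, Rivermont 7, Pinehurst 4, Claybrook 4, Stonebridge 4, Millford 15, Ashgrove 5 (total 47).

Oakdale 8, Rivermont 7, Pinehurst 4, Claybrook 4, Stonebridge 4, Millford 15, Ashgrove 5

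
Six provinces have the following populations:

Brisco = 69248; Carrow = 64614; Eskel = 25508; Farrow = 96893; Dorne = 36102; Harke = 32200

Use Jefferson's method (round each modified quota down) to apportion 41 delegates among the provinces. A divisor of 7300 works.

Brisco: 9; Carrow: 8; Eskel: 3; Farrow: 13; Dorne: 4; Harke: 4

With modified divisor 7300: modified quotas Brisco 9.486, Carrow 8.851, Eskel 3.494, Farrow 13.273, Dorne 4.945, Harke 4.411.
Rounding down: Brisco 9, Carrow 8, Eskel 3, Farrow 13, Dorne 4, Harke 4 (total 41).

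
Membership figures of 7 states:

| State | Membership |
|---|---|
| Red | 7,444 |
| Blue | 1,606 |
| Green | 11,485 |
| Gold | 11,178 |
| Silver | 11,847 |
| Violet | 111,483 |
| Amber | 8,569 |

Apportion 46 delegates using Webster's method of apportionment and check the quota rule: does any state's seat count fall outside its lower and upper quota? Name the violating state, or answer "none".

Standard quotas: Red 2.093, Blue 0.452, Green 3.229, Gold 3.143, Silver 3.331, Violet 31.344, Amber 2.409.
Webster allocation: Red 2, Blue 0, Green 3, Gold 3, Silver 3, Violet 33, Amber 2.
Violet has quota 31.344 (lower 31, upper 32) but receives 33 — outside the quota interval.

Violet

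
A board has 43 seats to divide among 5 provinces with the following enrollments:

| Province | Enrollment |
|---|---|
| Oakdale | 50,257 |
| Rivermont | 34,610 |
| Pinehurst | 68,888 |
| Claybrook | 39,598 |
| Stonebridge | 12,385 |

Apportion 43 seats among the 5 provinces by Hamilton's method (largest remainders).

The standard divisor is 205738/43 ≈ 4784.605.
Standard quotas: Oakdale 10.5039, Rivermont 7.2336, Pinehurst 14.3978, Claybrook 8.2761, Stonebridge 2.5885.
Lower quotas: Oakdale 10, Rivermont 7, Pinehurst 14, Claybrook 8, Stonebridge 2 (sum 41, leaving 2 seats).
Remainders in descending order: Stonebridge 0.5885, Oakdale 0.5039, Pinehurst 0.3978, Claybrook 0.2761, Rivermont 0.2336.
The surplus seats go to Stonebridge, Oakdale.

Oakdale: 11, Rivermont: 7, Pinehurst: 14, Claybrook: 8, Stonebridge: 3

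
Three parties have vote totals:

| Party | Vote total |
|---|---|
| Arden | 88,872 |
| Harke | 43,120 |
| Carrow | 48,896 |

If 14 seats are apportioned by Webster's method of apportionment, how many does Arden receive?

7

Standard divisor 180888/14 ≈ 12920.571; standard quotas: Arden 6.878, Harke 3.337, Carrow 3.784.
Rounding to the nearest integer gives Arden 7, Harke 3, Carrow 4 — total 14, matching the house size, so no adjustment is needed.
Arden receives 7.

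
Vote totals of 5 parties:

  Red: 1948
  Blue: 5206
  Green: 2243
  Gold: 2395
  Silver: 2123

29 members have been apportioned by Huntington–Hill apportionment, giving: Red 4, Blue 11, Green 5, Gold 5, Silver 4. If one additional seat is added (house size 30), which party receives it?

Priority for the next seat is population ÷ (√(s·(s+1))).
Priorities: Red 435.586, Blue 453.124, Green 409.514, Gold 437.265, Silver 474.717.
Highest priority: Silver.

Silver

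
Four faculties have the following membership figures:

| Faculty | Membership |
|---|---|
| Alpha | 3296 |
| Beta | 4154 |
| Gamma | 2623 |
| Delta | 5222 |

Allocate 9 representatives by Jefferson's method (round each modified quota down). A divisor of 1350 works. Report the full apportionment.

Alpha: 2, Beta: 3, Gamma: 1, Delta: 3

With modified divisor 1350: modified quotas Alpha 2.441, Beta 3.077, Gamma 1.943, Delta 3.868.
Rounding down: Alpha 2, Beta 3, Gamma 1, Delta 3 (total 9).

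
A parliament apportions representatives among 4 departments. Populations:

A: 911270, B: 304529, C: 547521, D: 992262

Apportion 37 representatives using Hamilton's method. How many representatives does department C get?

8

Total 2755582; standard divisor 2755582/37 ≈ 74475.189.
Standard quotas: A 12.2359, B 4.0890, C 7.3517, D 13.3234.
Lower quotas: A 12, B 4, C 7, D 13 (sum 36, leaving 1 seat).
Remainders in descending order: C 0.3517, D 0.3234, A 0.2359, B 0.0890.
The surplus seat goes to C.
C receives 8.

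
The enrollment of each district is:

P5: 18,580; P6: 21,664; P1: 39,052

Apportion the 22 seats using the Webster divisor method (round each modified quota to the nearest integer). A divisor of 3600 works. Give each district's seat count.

P5=5, P6=6, P1=11

With modified divisor 3600: modified quotas P5 5.161, P6 6.018, P1 10.848.
Rounding to the nearest integer: P5 5, P6 6, P1 11 (total 22).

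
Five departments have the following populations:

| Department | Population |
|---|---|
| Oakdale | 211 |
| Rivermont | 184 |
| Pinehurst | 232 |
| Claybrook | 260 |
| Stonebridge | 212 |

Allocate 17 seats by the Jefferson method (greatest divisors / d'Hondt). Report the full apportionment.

Standard divisor 1099/17 ≈ 64.647; standard quotas: Oakdale 3.264, Rivermont 2.846, Pinehurst 3.589, Claybrook 4.022, Stonebridge 3.279.
Rounding down gives 3, 2, 3, 4, 3 = 15 seats, so the divisor must be adjusted.
With modified divisor 56: modified quotas Oakdale 3.768, Rivermont 3.286, Pinehurst 4.143, Claybrook 4.643, Stonebridge 3.786.
Rounding down: Oakdale 3, Rivermont 3, Pinehurst 4, Claybrook 4, Stonebridge 3 (total 17).

Oakdale: 3, Rivermont: 3, Pinehurst: 4, Claybrook: 4, Stonebridge: 3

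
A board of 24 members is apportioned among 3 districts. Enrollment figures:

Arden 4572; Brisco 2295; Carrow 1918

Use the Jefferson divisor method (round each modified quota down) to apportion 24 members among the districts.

Arden: 13, Brisco: 6, Carrow: 5

Standard divisor 8785/24 ≈ 366.042; standard quotas: Arden 12.490, Brisco 6.270, Carrow 5.240.
Rounding down gives 12, 6, 5 = 23 seats, so the divisor must be adjusted.
With modified divisor 340: modified quotas Arden 13.447, Brisco 6.750, Carrow 5.641.
Rounding down: Arden 13, Brisco 6, Carrow 5 (total 24).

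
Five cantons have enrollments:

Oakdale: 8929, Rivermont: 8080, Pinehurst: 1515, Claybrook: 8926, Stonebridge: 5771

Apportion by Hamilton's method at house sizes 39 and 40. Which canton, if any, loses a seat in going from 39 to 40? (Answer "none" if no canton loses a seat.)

At 39 seats: Oakdale 10, Rivermont 10, Pinehurst 2, Claybrook 10, Stonebridge 7.
At 40 seats: Oakdale 11, Rivermont 9, Pinehurst 2, Claybrook 11, Stonebridge 7.
Rivermont drops from 10 to 9.

Rivermont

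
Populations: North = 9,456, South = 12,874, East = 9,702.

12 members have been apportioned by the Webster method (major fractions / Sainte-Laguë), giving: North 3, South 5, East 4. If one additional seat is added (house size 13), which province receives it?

North

Priority for the next seat is population ÷ (current seats + 0.5).
Priorities: North 2701.714, South 2340.727, East 2156.000.
Highest priority: North.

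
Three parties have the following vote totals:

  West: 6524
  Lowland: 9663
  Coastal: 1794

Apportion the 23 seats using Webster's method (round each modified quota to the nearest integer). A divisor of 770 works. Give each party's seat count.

With modified divisor 770: modified quotas West 8.473, Lowland 12.549, Coastal 2.330.
Rounding to the nearest integer: West 8, Lowland 13, Coastal 2 (total 23).

West=8; Lowland=13; Coastal=2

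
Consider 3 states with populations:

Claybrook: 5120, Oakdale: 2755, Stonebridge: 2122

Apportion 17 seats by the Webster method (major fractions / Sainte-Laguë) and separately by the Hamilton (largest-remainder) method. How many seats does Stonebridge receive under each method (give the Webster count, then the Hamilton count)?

4 and 3

Webster: Claybrook 8, Oakdale 5, Stonebridge 4.
Hamilton: Claybrook 9, Oakdale 5, Stonebridge 3.
Stonebridge gets 4 under Webster and 3 under Hamilton.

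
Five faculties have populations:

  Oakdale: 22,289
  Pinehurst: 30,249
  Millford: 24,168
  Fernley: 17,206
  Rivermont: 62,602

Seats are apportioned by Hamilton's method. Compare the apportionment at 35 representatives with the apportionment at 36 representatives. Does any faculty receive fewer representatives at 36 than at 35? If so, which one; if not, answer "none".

At 35 seats: Oakdale 5, Pinehurst 7, Millford 5, Fernley 4, Rivermont 14.
At 36 seats: Oakdale 5, Pinehurst 7, Millford 6, Fernley 4, Rivermont 14.
No faculty's allocation decreased.

none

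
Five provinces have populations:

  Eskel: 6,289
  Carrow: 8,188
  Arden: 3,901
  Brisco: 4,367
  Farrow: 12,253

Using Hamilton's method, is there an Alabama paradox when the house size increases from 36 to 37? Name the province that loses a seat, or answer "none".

At 36 seats: Eskel 6, Carrow 8, Arden 4, Brisco 5, Farrow 13.
At 37 seats: Eskel 7, Carrow 9, Arden 4, Brisco 4, Farrow 13.
Brisco drops from 5 to 4.

Brisco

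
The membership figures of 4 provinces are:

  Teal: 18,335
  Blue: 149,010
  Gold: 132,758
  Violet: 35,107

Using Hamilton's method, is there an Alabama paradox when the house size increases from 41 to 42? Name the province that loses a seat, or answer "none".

At 41 seats: Teal 2, Blue 18, Gold 16, Violet 5.
At 42 seats: Teal 2, Blue 19, Gold 17, Violet 4.
Violet drops from 5 to 4.

Violet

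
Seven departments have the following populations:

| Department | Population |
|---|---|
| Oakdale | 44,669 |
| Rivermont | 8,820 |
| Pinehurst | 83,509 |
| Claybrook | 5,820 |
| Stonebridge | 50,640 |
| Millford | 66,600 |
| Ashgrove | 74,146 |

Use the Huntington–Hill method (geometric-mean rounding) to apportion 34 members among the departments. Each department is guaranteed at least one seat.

Oakdale 5, Rivermont 1, Pinehurst 8, Claybrook 1, Stonebridge 5, Millford 7, Ashgrove 7

With divisor 9948: modified quotas Oakdale 4.490, Rivermont 0.887, Pinehurst 8.395, Claybrook 0.585, Stonebridge 5.090, Millford 6.695, Ashgrove 7.453.
Geometric-mean thresholds: Oakdale √(4·5)=4.472, Rivermont (min 1), Pinehurst √(8·9)=8.485, Claybrook (min 1), Stonebridge √(5·6)=5.477, Millford √(6·7)=6.481, Ashgrove √(7·8)=7.483.
Each quota rounded against its threshold gives Oakdale 5, Rivermont 1, Pinehurst 8, Claybrook 1, Stonebridge 5, Millford 7, Ashgrove 7 (total 34).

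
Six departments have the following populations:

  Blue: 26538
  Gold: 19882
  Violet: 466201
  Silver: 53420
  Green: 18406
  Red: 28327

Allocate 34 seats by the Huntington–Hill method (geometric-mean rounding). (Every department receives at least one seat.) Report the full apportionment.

Blue: 2; Gold: 1; Violet: 25; Silver: 3; Green: 1; Red: 2

With divisor 18526: modified quotas Blue 1.432, Gold 1.073, Violet 25.165, Silver 2.884, Green 0.994, Red 1.529.
Geometric-mean thresholds: Blue √(1·2)=1.414, Gold √(1·2)=1.414, Violet √(25·26)=25.495, Silver √(2·3)=2.449, Green (min 1), Red √(1·2)=1.414.
Each quota rounded against its threshold gives Blue 2, Gold 1, Violet 25, Silver 3, Green 1, Red 2 (total 34).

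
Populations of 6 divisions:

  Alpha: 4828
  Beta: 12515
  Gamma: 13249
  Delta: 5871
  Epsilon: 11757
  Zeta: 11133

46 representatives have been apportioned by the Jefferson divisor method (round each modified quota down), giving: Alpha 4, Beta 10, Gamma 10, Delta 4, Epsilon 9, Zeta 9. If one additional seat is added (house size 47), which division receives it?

Priority for the next seat is population ÷ (current seats + 1).
Priorities: Alpha 965.600, Beta 1137.727, Gamma 1204.455, Delta 1174.200, Epsilon 1175.700, Zeta 1113.300.
Highest priority: Gamma.

Gamma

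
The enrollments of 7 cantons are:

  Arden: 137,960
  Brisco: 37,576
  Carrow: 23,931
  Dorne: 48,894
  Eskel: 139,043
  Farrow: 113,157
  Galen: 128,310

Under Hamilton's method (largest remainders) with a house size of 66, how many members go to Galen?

Standard divisor: 628871 ÷ 66 ≈ 9528.348.
Standard quotas: Arden 14.4789, Brisco 3.9436, Carrow 2.5116, Dorne 5.1314, Eskel 14.5926, Farrow 11.8758, Galen 13.4661.
Lower quotas: Arden 14, Brisco 3, Carrow 2, Dorne 5, Eskel 14, Farrow 11, Galen 13 (sum 62, leaving 4 seats).
Remainders in descending order: Brisco 0.9436, Farrow 0.8758, Eskel 0.5926, Carrow 0.5116, Arden 0.4789, Galen 0.4661, Dorne 0.1314.
The surplus seats go to Brisco, Farrow, Eskel, Carrow.
Galen receives 13.

13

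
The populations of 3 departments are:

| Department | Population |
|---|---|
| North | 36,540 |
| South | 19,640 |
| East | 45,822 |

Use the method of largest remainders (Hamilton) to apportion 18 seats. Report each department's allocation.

The standard divisor is 102002/18 ≈ 5666.778.
Standard quotas: North 6.4481, South 3.4658, East 8.0861.
Lower quotas: North 6, South 3, East 8 (sum 17, leaving 1 seat).
Remainders in descending order: South 0.4658, North 0.4481, East 0.0861.
Largest remainder: South receives the extra seat.

North 6, South 4, East 8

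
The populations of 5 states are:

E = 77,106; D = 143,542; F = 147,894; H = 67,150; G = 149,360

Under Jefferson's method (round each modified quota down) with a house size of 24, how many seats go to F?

Standard divisor 585052/24 ≈ 24377.167; standard quotas: E 3.163, D 5.888, F 6.067, H 2.755, G 6.127.
Rounding down gives 3, 5, 6, 2, 6 = 22 seats, so the divisor must be adjusted.
With modified divisor 21900: modified quotas E 3.521, D 6.554, F 6.753, H 3.066, G 6.820.
Rounding down: E 3, D 6, F 6, H 3, G 6 (total 24).
F receives 6.

6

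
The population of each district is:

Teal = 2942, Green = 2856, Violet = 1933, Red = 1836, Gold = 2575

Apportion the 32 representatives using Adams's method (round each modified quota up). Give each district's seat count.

Teal: 8, Green: 7, Violet: 5, Red: 5, Gold: 7

Standard divisor 12142/32 ≈ 379.438; standard quotas: Teal 7.754, Green 7.527, Violet 5.094, Red 4.839, Gold 6.786.
Rounding up gives 8, 8, 6, 5, 7 = 34 seats, so the divisor must be adjusted.
With modified divisor 410: modified quotas Teal 7.176, Green 6.966, Violet 4.715, Red 4.478, Gold 6.280.
Rounding up: Teal 8, Green 7, Violet 5, Red 5, Gold 7 (total 32).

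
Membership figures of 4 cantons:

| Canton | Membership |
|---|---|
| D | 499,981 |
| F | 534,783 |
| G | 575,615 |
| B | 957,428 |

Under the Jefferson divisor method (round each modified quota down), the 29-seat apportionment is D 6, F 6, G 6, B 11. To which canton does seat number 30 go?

Priority for the next seat is population ÷ (current seats + 1).
Priorities: D 71425.857, F 76397.571, G 82230.714, B 79785.667.
Highest priority: G.

G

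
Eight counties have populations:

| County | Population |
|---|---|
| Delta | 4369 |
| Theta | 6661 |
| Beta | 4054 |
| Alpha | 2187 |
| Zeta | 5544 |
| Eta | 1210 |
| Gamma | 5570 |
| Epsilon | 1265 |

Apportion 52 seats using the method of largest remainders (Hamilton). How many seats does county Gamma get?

Total 30860; standard divisor 30860/52 ≈ 593.462.
Standard quotas: Delta 7.3619, Theta 11.2240, Beta 6.8311, Alpha 3.6852, Zeta 9.3418, Eta 2.0389, Gamma 9.3856, Epsilon 2.1316.
Lower quotas: Delta 7, Theta 11, Beta 6, Alpha 3, Zeta 9, Eta 2, Gamma 9, Epsilon 2 (sum 49, leaving 3 seats).
Remainders in descending order: Beta 0.8311, Alpha 0.6852, Gamma 0.3856, Delta 0.3619, Zeta 0.3418, Theta 0.2240, Epsilon 0.1316, Eta 0.0389.
Largest remainders: Beta, Alpha, Gamma receive the extra seats.
Gamma receives 10.

10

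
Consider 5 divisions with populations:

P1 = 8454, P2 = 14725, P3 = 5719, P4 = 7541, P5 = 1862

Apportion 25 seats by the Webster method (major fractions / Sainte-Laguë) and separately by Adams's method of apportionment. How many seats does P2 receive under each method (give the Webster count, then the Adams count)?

Webster: P1 5, P2 10, P3 4, P4 5, P5 1.
Adams: P1 5, P2 9, P3 4, P4 5, P5 2.
P2 gets 10 under Webster and 9 under Adams.

10 and 9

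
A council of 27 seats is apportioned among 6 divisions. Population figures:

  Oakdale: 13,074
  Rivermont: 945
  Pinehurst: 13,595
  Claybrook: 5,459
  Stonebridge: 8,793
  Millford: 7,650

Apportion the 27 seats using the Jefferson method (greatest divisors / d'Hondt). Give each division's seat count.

Oakdale: 7; Rivermont: 0; Pinehurst: 8; Claybrook: 3; Stonebridge: 5; Millford: 4

Standard divisor 49516/27 ≈ 1833.926; standard quotas: Oakdale 7.129, Rivermont 0.515, Pinehurst 7.413, Claybrook 2.977, Stonebridge 4.795, Millford 4.171.
Rounding down gives 7, 0, 7, 2, 4, 4 = 24 seats, so the divisor must be adjusted.
With modified divisor 1670: modified quotas Oakdale 7.829, Rivermont 0.566, Pinehurst 8.141, Claybrook 3.269, Stonebridge 5.265, Millford 4.581.
Rounding down: Oakdale 7, Rivermont 0, Pinehurst 8, Claybrook 3, Stonebridge 5, Millford 4 (total 27).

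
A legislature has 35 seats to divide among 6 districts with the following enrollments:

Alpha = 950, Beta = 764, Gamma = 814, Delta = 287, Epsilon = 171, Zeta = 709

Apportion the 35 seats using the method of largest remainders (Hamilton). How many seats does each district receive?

Alpha 9, Beta 7, Gamma 8, Delta 3, Epsilon 1, Zeta 7

Standard divisor: 3695 ÷ 35 ≈ 105.571.
Standard quotas: Alpha 8.999, Beta 7.237, Gamma 7.710, Delta 2.719, Epsilon 1.620, Zeta 6.716.
Lower quotas: Alpha 8, Beta 7, Gamma 7, Delta 2, Epsilon 1, Zeta 6 (sum 31, leaving 4 seats).
Remainders in descending order: Alpha 0.999, Delta 0.719, Zeta 0.716, Gamma 0.710, Epsilon 0.620, Beta 0.237.
Largest remainders: Alpha, Delta, Zeta, Gamma receive the extra seats.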